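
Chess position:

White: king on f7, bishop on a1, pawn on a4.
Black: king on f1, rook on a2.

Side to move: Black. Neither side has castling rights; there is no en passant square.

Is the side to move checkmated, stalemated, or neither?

neither

Black to move; black king on f1.
In check: no.
Legal moves for Black: Rxa4, Ra3, Rh2, Rg2, Rf2+, Re2, Rd2, Rc2, Rb2, Rxa1, Kg2, Kf2, Ke2, Kg1, Ke1.
Black has 15 legal moves and is not in check → neither.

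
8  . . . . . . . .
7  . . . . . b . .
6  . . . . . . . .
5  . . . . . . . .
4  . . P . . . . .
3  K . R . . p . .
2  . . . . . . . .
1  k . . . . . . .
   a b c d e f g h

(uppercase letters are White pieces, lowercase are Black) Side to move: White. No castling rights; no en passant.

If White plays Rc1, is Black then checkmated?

yes

After Rc1: black king on a1; in check: yes, from the white rook on c1.
King squares — b1: attacked by Rc1; a2: attacked by Ka3; b2: attacked by Ka3.
Black has no legal moves → checkmate.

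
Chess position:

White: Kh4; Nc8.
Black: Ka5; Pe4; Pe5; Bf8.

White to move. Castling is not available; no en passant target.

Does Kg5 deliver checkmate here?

no

After Kg5: black king on a5; in check: no.
Black is not in check, so this cannot be checkmate.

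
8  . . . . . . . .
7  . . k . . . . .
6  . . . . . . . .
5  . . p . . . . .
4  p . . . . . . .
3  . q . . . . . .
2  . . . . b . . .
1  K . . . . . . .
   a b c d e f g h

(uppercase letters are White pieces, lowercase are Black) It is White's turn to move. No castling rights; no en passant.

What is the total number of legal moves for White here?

White to move; king on a1.
In check: no.
Legal moves: none.
Count: 0.

0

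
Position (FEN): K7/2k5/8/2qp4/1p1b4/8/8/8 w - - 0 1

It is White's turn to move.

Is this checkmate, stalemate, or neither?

stalemate

White to move; white king on a8.
In check: no.
King squares — a7: attacked by Qc5; b7: attacked by Kc7; b8: attacked by Kc7.
Legal moves for White: none.
Not in check and no legal moves → stalemate.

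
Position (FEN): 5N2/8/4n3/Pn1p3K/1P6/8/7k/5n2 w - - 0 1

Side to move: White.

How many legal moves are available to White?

White to move; king on h5.
In check: no.
Legal moves: Nh7, Nd7, Ng6, Nxe6, Kh6, Kg6, Kh4, Kg4, a6.
Count: 9.

9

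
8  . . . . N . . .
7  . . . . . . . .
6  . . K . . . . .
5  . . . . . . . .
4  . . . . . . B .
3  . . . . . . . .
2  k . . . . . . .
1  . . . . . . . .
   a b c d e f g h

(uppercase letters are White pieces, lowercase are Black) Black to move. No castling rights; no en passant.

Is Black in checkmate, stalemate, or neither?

neither

Black to move; black king on a2.
In check: no.
Legal moves for Black: Kb3, Ka3, Kb2, Kb1, Ka1.
Black has 5 legal moves and is not in check → neither.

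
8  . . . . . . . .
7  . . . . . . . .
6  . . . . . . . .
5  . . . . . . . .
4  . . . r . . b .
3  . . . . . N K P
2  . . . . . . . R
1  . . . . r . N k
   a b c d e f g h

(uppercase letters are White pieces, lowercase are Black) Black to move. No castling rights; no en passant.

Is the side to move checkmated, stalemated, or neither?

checkmate

Black to move; black king on h1.
In check: yes, from the white rook on h2.
King squares — g1: attacked by Nf3; g2: attacked by Rh2; h2: attacked by Nf3.
Legal moves for Black: none.
In check with no legal moves → checkmate.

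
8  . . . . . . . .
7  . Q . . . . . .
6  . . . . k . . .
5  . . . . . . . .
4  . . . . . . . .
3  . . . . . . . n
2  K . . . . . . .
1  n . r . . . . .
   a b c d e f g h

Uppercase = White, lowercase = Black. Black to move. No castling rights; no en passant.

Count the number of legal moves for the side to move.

Black to move; king on e6.
In check: no.
Legal moves: Kf6, Kd6, Kf5, Ke5, Ng5, Nf4, Nf2, Ng1, Rc8, Rc7, Rc6, Rc5, Rc4, Rc3, Rc2+, Rh1, Rg1, Rf1, Re1, Rd1, Rb1, Nb3, Nc2.
Count: 23.

23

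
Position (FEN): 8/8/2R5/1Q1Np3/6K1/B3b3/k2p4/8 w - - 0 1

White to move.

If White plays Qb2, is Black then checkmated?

yes

After Qb2: black king on a2; in check: yes, from the white queen on b2.
King squares — a1: attacked by Qb2; b1: attacked by Qb2; b2: attacked by Ba3; a3: attacked by Qb2; b3: attacked by Qb2.
Black has no legal moves → checkmate.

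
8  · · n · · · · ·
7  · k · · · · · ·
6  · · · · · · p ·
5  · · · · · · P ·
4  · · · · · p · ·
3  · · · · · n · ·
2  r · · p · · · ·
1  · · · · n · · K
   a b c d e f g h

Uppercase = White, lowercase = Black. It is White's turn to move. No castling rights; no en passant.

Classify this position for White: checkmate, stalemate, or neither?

stalemate

White to move; white king on h1.
In check: no.
King squares — g1: attacked by Nf3; g2: attacked by Ne1; h2: attacked by Nf3.
Legal moves for White: none.
Not in check and no legal moves → stalemate.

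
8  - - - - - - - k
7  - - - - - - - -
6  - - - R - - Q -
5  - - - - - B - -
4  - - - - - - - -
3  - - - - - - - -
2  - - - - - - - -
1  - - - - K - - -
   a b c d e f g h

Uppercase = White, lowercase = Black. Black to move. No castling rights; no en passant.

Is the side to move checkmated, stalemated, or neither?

Black to move; black king on h8.
In check: no.
King squares — g7: attacked by Qg6; h7: attacked by Qg6; g8: attacked by Qg6.
Legal moves for Black: none.
Not in check and no legal moves → stalemate.

stalemate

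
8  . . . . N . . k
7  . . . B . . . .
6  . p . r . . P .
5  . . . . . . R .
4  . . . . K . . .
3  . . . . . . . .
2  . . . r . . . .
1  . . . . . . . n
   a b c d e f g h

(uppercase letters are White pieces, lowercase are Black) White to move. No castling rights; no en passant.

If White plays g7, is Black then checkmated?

no

After g7: black king on h8; in check: yes, from the white pawn on g7.
Black has 2 legal replies: Kg8, Kh7.
In check but a legal move exists → not checkmate.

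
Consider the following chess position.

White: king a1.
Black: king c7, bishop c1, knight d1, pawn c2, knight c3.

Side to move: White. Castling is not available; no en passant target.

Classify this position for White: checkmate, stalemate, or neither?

White to move; white king on a1.
In check: no.
King squares — b1: attacked by Pc2; a2: attacked by Nc3; b2: attacked by Bc1.
Legal moves for White: none.
Not in check and no legal moves → stalemate.

stalemate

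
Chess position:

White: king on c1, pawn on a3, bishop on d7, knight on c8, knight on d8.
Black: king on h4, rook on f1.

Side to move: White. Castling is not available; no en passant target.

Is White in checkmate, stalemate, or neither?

White to move; white king on c1.
In check: yes, from the black rook on f1.
King squares — b1: attacked by Rf1; d1: attacked by Rf1; b2: available; c2: available; d2: available.
Legal moves for White: Kd2, Kc2, Kb2.
White is in check but has 3 legal moves → neither.

neither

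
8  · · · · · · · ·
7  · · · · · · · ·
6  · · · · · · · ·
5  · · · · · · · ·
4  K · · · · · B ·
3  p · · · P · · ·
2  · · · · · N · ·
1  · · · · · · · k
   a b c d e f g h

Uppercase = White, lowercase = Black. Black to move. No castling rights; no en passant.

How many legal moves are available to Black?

3

Black to move; king on h1.
In check: yes, from the white knight on f2.
Legal moves: Kh2, Kg2, Kg1.
Count: 3.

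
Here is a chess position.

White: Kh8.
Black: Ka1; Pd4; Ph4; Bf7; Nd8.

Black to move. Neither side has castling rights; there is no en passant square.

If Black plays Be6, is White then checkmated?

no

After Be6: white king on h8; in check: no.
White is not in check, so this cannot be checkmate.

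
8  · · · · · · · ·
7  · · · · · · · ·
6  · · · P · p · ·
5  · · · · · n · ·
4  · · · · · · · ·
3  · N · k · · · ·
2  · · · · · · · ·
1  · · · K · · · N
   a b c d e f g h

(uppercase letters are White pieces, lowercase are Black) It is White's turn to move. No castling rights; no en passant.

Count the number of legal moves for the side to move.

11

White to move; king on d1.
In check: no.
Legal moves: Nc5+, Na5, Nd4, Nd2, Nc1+, Na1, Ng3, Nf2+, Ke1, Kc1, d7.
Count: 11.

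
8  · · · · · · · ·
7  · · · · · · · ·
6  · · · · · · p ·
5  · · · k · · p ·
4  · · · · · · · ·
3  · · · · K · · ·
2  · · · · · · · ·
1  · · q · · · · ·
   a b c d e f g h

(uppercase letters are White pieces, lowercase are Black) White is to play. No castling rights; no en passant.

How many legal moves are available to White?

4

White to move; king on e3.
In check: yes, from the black queen on c1.
Legal moves: Kf3, Kd3, Kf2, Ke2.
Count: 4.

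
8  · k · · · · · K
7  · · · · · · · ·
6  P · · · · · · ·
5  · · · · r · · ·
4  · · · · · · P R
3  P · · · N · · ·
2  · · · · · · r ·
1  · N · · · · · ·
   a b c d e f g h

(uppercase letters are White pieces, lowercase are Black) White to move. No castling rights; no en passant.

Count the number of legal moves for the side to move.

21

White to move; king on h8.
In check: no.
Legal moves: Kg8, Kh7, Kg7, Rh7, Rh6, Rh5, Rh3, Rh2, Rh1, Nf5, Nd5, Nc4, Nxg2, Nc2, Nf1, Nd1, Nc3, Nd2, a7+, g5, a4.
Count: 21.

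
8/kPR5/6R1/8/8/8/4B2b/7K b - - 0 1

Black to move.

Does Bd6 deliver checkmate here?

After Bd6: white king on h1; in check: no.
White is not in check, so this cannot be checkmate.

no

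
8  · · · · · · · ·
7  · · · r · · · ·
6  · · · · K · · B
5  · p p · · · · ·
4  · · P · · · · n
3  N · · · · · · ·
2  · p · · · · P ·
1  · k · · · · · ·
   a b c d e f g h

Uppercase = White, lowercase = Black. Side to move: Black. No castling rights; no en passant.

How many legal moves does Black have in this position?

Black to move; king on b1.
In check: yes, from the white knight on a3.
Legal moves: Ka2, Ka1.
Count: 2.

2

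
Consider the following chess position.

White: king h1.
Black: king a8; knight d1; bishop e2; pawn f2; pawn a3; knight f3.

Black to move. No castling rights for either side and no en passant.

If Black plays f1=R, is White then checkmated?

no

After f1=R: white king on h1; in check: yes, from the black rook on f1.
White has 1 legal reply: Kg2.
In check but a legal move exists → not checkmate.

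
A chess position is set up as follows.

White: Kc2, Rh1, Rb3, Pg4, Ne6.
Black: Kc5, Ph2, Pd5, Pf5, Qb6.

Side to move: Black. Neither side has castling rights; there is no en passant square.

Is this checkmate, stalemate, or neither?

neither

Black to move; black king on c5.
In check: yes, from the white knight on e6.
King squares — b4: attacked by Rb3; c4: available; d4: attacked by Ne6; b5: attacked by Rb3; d5: own pawn; b6: own queen; c6: available; d6: available.
Legal moves for Black: Kd6, Kc6, Kc4, Qxe6.
Black is in check but has 4 legal moves → neither.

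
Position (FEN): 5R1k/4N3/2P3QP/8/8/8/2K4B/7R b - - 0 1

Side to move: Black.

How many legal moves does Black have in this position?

0

Black to move; king on h8.
In check: yes, from the white rook on f8.
Legal moves: none.
Count: 0.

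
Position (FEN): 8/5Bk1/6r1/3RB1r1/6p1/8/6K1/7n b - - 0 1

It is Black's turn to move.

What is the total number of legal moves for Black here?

6

Black to move; king on g7.
In check: yes, from the white bishop on e5.
Legal moves: Kf8, Kh7, Kxf7, Kh6, Rf6, Rxe5.
Count: 6.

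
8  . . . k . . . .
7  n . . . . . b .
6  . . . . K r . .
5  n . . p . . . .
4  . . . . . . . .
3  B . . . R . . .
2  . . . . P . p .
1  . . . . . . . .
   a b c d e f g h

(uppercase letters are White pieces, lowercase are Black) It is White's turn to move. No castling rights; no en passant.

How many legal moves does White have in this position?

2

White to move; king on e6.
In check: yes, from the black rook on f6.
Legal moves: Ke5, Kxd5.
Count: 2.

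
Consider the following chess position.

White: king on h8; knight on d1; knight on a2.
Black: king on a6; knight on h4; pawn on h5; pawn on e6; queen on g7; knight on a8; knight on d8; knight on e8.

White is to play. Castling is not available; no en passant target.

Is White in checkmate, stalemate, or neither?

White to move; white king on h8.
In check: yes, from the black queen on g7.
King squares — g7: attacked by Ne8; h7: attacked by Qg7; g8: attacked by Qg7.
Legal moves for White: none.
In check with no legal moves → checkmate.

checkmate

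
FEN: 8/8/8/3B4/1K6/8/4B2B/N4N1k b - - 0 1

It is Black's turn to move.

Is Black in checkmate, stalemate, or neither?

Black to move; black king on h1.
In check: yes, from the white bishop on d5.
King squares — g1: attacked by Bh2; g2: attacked by Bd5; h2: attacked by Nf1.
Legal moves for Black: none.
In check with no legal moves → checkmate.

checkmate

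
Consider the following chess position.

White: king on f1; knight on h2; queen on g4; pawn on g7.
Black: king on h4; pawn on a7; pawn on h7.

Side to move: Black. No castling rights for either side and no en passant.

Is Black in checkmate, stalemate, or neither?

Black to move; black king on h4.
In check: yes, from the white queen on g4.
King squares — g3: attacked by Qg4; h3: attacked by Qg4; g4: attacked by Nh2; g5: attacked by Qg4; h5: attacked by Qg4.
Legal moves for Black: none.
In check with no legal moves → checkmate.

checkmate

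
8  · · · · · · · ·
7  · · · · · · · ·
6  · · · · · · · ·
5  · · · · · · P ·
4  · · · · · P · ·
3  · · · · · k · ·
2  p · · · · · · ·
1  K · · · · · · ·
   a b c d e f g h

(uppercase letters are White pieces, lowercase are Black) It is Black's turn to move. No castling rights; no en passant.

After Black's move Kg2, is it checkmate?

no

After Kg2: white king on a1; in check: no.
White is not in check, so this cannot be checkmate.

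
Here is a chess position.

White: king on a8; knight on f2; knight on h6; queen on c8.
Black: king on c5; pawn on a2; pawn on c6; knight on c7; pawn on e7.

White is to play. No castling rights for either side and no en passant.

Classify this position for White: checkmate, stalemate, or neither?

neither

White to move; white king on a8.
In check: yes, from the black knight on c7.
Legal moves for White: Kb8, Kb7, Ka7, Qxc7.
White is in check but has 4 legal moves → neither.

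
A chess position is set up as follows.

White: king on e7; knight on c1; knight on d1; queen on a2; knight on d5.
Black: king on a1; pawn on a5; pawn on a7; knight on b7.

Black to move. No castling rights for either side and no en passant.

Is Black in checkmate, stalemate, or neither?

Black to move; black king on a1.
In check: yes, from the white queen on a2.
King squares — b1: attacked by Qa2; a2: attacked by Nc1; b2: attacked by Nd1.
Legal moves for Black: none.
In check with no legal moves → checkmate.

checkmate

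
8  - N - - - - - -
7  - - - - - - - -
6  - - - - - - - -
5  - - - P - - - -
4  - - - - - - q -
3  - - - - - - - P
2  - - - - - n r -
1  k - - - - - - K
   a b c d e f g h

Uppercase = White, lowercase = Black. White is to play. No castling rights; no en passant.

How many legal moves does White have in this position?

0

White to move; king on h1.
In check: yes, from the black knight on f2.
Legal moves: none.
Count: 0.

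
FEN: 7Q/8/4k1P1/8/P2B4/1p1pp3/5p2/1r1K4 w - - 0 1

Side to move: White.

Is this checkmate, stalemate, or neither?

White to move; white king on d1.
In check: yes, from the black rook on b1.
King squares — c1: attacked by Rb1; e1: attacked by Rb1; c2: attacked by Pb3; d2: attacked by Pe3; e2: attacked by Pd3.
Legal moves for White: none.
In check with no legal moves → checkmate.

checkmate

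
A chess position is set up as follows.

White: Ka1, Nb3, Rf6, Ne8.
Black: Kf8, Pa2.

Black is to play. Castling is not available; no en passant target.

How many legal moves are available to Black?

3

Black to move; king on f8.
In check: yes, from the white rook on f6.
Legal moves: Kg8, Kxe8, Ke7.
Count: 3.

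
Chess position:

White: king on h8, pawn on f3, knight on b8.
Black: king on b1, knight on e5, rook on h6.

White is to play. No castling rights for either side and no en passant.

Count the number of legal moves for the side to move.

White to move; king on h8.
In check: yes, from the black rook on h6.
Legal moves: Kg8, Kg7.
Count: 2.

2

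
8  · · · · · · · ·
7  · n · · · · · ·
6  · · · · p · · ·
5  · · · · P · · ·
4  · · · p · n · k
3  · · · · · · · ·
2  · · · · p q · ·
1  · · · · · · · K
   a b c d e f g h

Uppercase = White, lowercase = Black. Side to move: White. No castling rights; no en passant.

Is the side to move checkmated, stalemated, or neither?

stalemate

White to move; white king on h1.
In check: no.
King squares — g1: attacked by Qf2; g2: attacked by Qf2; h2: attacked by Qf2.
Legal moves for White: none.
Not in check and no legal moves → stalemate.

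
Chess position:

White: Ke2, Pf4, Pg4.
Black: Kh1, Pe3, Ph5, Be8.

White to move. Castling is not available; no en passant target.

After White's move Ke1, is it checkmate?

no

After Ke1: black king on h1; in check: no.
Black is not in check, so this cannot be checkmate.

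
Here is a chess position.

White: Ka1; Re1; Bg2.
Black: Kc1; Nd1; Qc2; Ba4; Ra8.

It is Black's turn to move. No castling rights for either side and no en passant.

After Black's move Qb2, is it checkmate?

After Qb2: white king on a1; in check: yes, from the black queen on b2.
King squares — b1: attacked by Kc1; a2: attacked by Qb2; b2: attacked by Kc1.
White has no legal moves → checkmate.

yes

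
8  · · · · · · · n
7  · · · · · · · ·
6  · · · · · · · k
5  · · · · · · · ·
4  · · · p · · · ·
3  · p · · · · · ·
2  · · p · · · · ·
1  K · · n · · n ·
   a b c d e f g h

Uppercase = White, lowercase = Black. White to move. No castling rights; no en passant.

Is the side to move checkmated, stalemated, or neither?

White to move; white king on a1.
In check: no.
King squares — b1: attacked by Pc2; a2: attacked by Pb3; b2: attacked by Nd1.
Legal moves for White: none.
Not in check and no legal moves → stalemate.

stalemate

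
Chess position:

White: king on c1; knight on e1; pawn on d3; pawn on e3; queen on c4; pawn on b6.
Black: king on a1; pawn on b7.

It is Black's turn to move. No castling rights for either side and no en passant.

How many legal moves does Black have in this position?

0

Black to move; king on a1.
In check: no.
Legal moves: none.
Count: 0.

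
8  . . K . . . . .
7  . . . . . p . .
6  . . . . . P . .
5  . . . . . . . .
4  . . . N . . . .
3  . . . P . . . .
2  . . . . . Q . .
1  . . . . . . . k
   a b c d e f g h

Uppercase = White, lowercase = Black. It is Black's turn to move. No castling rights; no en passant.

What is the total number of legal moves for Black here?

0

Black to move; king on h1.
In check: no.
Legal moves: none.
Count: 0.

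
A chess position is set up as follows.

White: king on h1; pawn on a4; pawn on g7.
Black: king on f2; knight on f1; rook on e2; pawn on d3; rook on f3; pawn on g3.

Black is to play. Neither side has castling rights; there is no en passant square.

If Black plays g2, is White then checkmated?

After g2: white king on h1; in check: yes, from the black pawn on g2.
King squares — g1: attacked by Kf2; g2: attacked by Kf2; h2: attacked by Nf1.
White has no legal moves → checkmate.

yes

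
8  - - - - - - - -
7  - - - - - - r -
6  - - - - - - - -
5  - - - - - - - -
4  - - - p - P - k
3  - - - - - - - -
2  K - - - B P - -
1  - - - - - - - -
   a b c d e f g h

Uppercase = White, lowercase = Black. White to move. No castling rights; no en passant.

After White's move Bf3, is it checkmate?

no

After Bf3: black king on h4; in check: no.
Black is not in check, so this cannot be checkmate.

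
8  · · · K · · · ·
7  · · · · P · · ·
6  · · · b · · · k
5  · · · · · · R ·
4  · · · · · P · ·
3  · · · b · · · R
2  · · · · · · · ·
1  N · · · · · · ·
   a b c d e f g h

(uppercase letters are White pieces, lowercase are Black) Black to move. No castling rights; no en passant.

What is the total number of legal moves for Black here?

Black to move; king on h6.
In check: yes, from the white rook on h3.
Legal moves: none.
Count: 0.

0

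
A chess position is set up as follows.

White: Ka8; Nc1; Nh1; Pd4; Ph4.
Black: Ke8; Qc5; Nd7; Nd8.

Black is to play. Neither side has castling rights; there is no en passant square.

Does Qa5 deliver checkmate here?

yes

After Qa5: white king on a8; in check: yes, from the black queen on a5.
King squares — a7: attacked by Qa5; b7: attacked by Nd8; b8: attacked by Nd7.
White has no legal moves → checkmate.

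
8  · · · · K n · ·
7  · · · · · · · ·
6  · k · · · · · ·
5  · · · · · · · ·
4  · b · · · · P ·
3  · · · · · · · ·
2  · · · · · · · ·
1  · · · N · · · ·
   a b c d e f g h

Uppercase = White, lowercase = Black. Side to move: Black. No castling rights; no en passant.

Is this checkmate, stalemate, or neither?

Black to move; black king on b6.
In check: no.
Legal moves for Black include: Nh7, Nd7, Ng6, Ne6, Kc7, Kb7, Ka7, Kc6, Ka6, Kc5, Kb5, Ka5, Be7, Bd6, Bc5, Ba5, Bc3, Ba3, ... (list truncated; more exist).
Black has legal moves and is not in check → neither.

neither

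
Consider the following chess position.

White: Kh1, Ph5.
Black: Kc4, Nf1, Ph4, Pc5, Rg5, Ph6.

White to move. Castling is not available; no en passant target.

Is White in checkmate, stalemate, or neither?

stalemate

White to move; white king on h1.
In check: no.
King squares — g1: attacked by Rg5; g2: attacked by Rg5; h2: attacked by Nf1.
Legal moves for White: none.
Not in check and no legal moves → stalemate.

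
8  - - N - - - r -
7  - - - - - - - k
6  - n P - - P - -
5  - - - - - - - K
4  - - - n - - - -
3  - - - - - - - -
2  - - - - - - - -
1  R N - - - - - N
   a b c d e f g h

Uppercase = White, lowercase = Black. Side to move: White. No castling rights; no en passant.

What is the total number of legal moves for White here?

19

White to move; king on h5.
In check: no.
Legal moves: Ne7, Na7, Nd6, Nxb6, Kh4, Ng3, Nf2, Nc3, Na3, Nd2, Ra8, Ra7+, Ra6, Ra5, Ra4, Ra3, Ra2, f7, c7.
Count: 19.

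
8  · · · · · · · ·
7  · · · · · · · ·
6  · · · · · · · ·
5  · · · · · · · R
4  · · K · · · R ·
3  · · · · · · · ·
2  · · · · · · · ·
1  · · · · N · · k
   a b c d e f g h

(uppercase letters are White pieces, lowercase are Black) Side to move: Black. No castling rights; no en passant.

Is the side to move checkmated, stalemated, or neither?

checkmate

Black to move; black king on h1.
In check: yes, from the white rook on h5.
King squares — g1: attacked by Rg4; g2: attacked by Ne1; h2: attacked by Rh5.
Legal moves for Black: none.
In check with no legal moves → checkmate.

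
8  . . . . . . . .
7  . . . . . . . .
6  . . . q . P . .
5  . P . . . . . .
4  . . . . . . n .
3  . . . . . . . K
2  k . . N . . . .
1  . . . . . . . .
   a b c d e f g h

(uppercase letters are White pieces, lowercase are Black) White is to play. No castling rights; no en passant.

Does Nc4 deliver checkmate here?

After Nc4: black king on a2; in check: no.
Black is not in check, so this cannot be checkmate.

no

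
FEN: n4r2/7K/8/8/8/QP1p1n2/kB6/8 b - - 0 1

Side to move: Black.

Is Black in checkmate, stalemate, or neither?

neither

Black to move; black king on a2.
In check: yes, from the white queen on a3.
King squares — a1: attacked by Bb2; b1: available; b2: attacked by Qa3; a3: attacked by Bb2; b3: attacked by Qa3.
Legal moves for Black: Kb1.
Black is in check but has 1 legal move → neither.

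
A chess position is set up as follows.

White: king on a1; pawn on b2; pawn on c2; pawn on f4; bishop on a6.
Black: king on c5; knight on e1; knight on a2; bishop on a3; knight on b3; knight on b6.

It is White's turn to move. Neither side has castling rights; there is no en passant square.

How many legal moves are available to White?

3

White to move; king on a1.
In check: yes, from the black knight on b3.
Legal moves: Kxa2, Kb1, cxb3.
Count: 3.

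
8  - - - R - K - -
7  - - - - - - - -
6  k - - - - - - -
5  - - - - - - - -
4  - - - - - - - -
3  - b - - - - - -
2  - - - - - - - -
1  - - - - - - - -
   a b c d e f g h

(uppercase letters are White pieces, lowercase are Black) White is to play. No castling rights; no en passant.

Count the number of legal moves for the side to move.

14

White to move; king on f8.
In check: no.
Legal moves: Ke8, Kg7, Ke7, Re8, Rc8, Rb8, Ra8+, Rd7, Rd6+, Rd5, Rd4, Rd3, Rd2, Rd1.
Count: 14.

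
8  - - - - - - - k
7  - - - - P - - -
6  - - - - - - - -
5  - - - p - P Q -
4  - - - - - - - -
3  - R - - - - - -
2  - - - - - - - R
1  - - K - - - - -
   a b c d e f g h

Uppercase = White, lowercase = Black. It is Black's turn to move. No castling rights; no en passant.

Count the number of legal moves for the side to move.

0

Black to move; king on h8.
In check: yes, from the white rook on h2.
Legal moves: none.
Count: 0.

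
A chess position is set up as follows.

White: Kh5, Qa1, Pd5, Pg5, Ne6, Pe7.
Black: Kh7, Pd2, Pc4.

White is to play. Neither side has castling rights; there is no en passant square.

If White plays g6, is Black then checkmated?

After g6: black king on h7; in check: yes, from the white pawn on g6.
Black has 1 legal reply: Kg8.
In check but a legal move exists → not checkmate.

no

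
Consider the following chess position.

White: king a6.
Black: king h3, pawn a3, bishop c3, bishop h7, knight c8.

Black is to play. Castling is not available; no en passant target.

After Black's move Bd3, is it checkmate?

no

After Bd3: white king on a6; in check: yes, from the black bishop on d3.
White has 1 legal reply: Kb7.
In check but a legal move exists → not checkmate.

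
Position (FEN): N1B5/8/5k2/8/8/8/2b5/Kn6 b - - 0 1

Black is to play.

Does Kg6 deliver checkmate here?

After Kg6: white king on a1; in check: no.
White is not in check, so this cannot be checkmate.

no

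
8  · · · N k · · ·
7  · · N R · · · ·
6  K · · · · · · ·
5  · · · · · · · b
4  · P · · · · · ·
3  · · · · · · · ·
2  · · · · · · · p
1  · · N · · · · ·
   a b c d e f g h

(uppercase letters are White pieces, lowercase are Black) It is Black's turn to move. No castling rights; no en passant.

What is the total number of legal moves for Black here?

2

Black to move; king on e8.
In check: yes, from the white knight on c7.
Legal moves: Kf8, Kxd7.
Count: 2.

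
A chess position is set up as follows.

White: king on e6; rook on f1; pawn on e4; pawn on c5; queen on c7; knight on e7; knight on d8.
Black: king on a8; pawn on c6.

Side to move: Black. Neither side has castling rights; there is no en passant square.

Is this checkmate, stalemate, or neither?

Black to move; black king on a8.
In check: no.
King squares — a7: attacked by Qc7; b7: attacked by Qc7; b8: attacked by Qc7.
Legal moves for Black: none.
Not in check and no legal moves → stalemate.

stalemate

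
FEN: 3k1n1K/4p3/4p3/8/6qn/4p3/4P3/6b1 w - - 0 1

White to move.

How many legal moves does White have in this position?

White to move; king on h8.
In check: no.
Legal moves: none.
Count: 0.

0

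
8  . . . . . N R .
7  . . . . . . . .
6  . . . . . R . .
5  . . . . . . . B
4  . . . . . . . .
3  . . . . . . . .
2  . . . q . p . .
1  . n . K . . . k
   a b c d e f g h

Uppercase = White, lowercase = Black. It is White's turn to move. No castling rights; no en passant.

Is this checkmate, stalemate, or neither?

White to move; white king on d1.
In check: yes, from the black queen on d2.
King squares — c1: attacked by Qd2; e1: attacked by Qd2; c2: attacked by Qd2; d2: attacked by Nb1; e2: attacked by Qd2.
Legal moves for White: none.
In check with no legal moves → checkmate.

checkmate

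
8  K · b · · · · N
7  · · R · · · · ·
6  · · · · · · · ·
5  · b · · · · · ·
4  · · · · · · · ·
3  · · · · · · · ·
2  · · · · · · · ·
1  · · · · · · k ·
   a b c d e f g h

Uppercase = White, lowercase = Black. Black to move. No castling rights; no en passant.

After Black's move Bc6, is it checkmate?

After Bc6: white king on a8; in check: yes, from the black bishop on c6.
White has 4 legal replies: Kb8, Ka7, Rb7, Rxc6.
In check but a legal move exists → not checkmate.

no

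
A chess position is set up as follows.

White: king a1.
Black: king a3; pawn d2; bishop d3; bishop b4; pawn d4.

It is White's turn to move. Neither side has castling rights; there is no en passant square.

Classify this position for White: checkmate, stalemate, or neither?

stalemate

White to move; white king on a1.
In check: no.
King squares — b1: attacked by Bd3; a2: attacked by Ka3; b2: attacked by Ka3.
Legal moves for White: none.
Not in check and no legal moves → stalemate.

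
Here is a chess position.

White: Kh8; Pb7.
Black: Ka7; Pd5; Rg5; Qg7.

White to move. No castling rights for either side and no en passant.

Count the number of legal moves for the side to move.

0

White to move; king on h8.
In check: yes, from the black queen on g7.
Legal moves: none.
Count: 0.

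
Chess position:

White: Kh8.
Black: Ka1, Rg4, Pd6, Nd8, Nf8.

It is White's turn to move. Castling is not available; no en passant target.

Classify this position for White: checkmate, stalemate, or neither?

stalemate

White to move; white king on h8.
In check: no.
King squares — g7: attacked by Rg4; h7: attacked by Nf8; g8: attacked by Rg4.
Legal moves for White: none.
Not in check and no legal moves → stalemate.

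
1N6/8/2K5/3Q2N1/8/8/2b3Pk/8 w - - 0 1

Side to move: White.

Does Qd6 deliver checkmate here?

After Qd6: black king on h2; in check: yes, from the white queen on d6.
Black has 3 legal replies: Kxg2, Kh1, Kg1.
In check but a legal move exists → not checkmate.

no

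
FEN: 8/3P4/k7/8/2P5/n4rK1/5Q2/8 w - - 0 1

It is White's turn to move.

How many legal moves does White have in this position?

White to move; king on g3.
In check: yes, from the black rook on f3.
Legal moves: Kh4, Kg4, Kxf3, Kh2, Kg2, Qxf3.
Count: 6.

6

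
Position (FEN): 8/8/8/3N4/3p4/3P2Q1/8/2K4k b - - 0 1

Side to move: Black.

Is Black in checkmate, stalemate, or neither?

Black to move; black king on h1.
In check: no.
King squares — g1: attacked by Qg3; g2: attacked by Qg3; h2: attacked by Qg3.
Legal moves for Black: none.
Not in check and no legal moves → stalemate.

stalemate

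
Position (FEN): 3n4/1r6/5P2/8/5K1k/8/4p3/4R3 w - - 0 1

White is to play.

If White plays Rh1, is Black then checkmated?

After Rh1: black king on h4; in check: yes, from the white rook on h1.
King squares — g3: attacked by Kf4; h3: attacked by Rh1; g4: attacked by Kf4; g5: attacked by Kf4; h5: attacked by Rh1.
Black has no legal moves → checkmate.

yes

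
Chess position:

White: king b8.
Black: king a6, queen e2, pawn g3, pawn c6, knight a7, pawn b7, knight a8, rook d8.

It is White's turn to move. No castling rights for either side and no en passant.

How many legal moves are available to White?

0

White to move; king on b8.
In check: yes, from the black rook on d8.
Legal moves: none.
Count: 0.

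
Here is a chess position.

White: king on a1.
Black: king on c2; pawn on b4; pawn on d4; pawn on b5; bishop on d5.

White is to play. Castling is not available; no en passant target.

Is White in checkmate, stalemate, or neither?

stalemate

White to move; white king on a1.
In check: no.
King squares — b1: attacked by Kc2; a2: attacked by Bd5; b2: attacked by Kc2.
Legal moves for White: none.
Not in check and no legal moves → stalemate.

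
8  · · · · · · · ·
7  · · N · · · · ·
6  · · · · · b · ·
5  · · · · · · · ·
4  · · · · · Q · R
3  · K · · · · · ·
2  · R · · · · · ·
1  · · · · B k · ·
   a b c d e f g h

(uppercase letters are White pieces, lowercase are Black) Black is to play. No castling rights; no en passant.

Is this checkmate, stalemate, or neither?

neither

Black to move; black king on f1.
In check: yes, from the white queen on f4.
King squares — e1: available; g1: available; e2: attacked by Rb2; f2: attacked by Be1; g2: attacked by Rb2.
Legal moves for Black: Kg1, Kxe1.
Black is in check but has 2 legal moves → neither.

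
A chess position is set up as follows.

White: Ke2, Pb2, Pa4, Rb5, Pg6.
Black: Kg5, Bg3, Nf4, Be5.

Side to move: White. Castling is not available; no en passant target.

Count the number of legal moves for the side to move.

White to move; king on e2.
In check: yes, from the black knight on f4.
Legal moves: Kf3, Ke3, Kd2, Kf1, Kd1.
Count: 5.

5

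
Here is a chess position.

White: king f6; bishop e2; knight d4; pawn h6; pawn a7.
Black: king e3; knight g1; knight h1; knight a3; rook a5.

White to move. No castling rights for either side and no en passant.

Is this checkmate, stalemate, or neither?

neither

White to move; white king on f6.
In check: no.
Legal moves for White include: Kg7, Kf7, Ke7, Kg6, Ke6, Ne6, Nc6, Nf5+, Nb5, Nf3, Nb3, Nc2+, Ba6, Bh5, Bb5, Bg4, Bc4, Bf3, ... (list truncated; more exist).
White has legal moves and is not in check → neither.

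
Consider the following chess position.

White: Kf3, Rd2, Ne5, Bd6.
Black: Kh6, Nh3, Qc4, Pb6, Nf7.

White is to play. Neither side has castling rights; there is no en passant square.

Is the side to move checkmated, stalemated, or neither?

White to move; white king on f3.
In check: no.
Legal moves for White include: Bf8+, Bb8, Be7, Bc7, Bc5, Bb4, Ba3, Nxf7+, Nd7, Ng6, Nc6, Ng4+, Nxc4, Nd3, Kg3, Ke3, Kg2, Rd5, ... (list truncated; more exist).
White has legal moves and is not in check → neither.

neither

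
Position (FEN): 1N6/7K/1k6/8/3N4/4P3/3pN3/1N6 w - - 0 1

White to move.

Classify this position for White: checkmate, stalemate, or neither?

White to move; white king on h7.
In check: no.
Legal moves for White include: Nd7+, Nbc6, Na6, Kh8, Kg8, Kg7, Kh6, Kg6, Ne6, Ndc6, Nf5, Nb5, Nf3, Nb3, Nc2, Nf4, Ng3, Nec3, ... (list truncated; more exist).
White has legal moves and is not in check → neither.

neither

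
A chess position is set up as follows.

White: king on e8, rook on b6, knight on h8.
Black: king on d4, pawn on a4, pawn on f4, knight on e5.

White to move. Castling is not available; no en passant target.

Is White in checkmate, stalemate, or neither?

neither

White to move; white king on e8.
In check: no.
Legal moves for White include: Nf7, Ng6, Kf8, Kd8, Ke7, Rb8, Rb7, Rh6, Rg6, Rf6, Re6, Rd6+, Rc6, Ra6, Rb5, Rb4+, Rb3, Rb2, ... (list truncated; more exist).
White has legal moves and is not in check → neither.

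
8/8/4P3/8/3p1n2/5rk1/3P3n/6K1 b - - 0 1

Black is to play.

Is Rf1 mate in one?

yes

After Rf1: white king on g1; in check: yes, from the black rook on f1.
King squares — f1: attacked by Nh2; h1: attacked by Rf1; f2: attacked by Rf1; g2: attacked by Kg3; h2: attacked by Kg3.
White has no legal moves → checkmate.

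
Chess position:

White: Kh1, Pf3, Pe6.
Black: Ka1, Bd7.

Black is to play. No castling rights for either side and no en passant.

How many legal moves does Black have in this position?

9

Black to move; king on a1.
In check: no.
Legal moves: Be8, Bc8, Bxe6, Bc6, Bb5, Ba4, Kb2, Ka2, Kb1.
Count: 9.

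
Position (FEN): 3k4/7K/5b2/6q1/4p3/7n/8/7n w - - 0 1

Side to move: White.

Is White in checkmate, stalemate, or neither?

stalemate

White to move; white king on h7.
In check: no.
King squares — g6: attacked by Qg5; h6: attacked by Qg5; g7: attacked by Qg5; g8: attacked by Qg5; h8: attacked by Bf6.
Legal moves for White: none.
Not in check and no legal moves → stalemate.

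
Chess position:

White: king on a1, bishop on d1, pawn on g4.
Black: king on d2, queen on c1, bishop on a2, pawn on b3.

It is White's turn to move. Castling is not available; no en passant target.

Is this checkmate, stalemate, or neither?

White to move; white king on a1.
In check: yes, from the black queen on c1.
King squares — b1: attacked by Qc1; a2: attacked by Pb3; b2: attacked by Qc1.
Legal moves for White: none.
In check with no legal moves → checkmate.

checkmate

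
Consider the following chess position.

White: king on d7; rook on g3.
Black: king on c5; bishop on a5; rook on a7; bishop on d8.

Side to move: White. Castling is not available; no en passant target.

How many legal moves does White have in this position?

3

White to move; king on d7.
In check: yes, from the black rook on a7.
Legal moves: Ke8, Kc8, Ke6.
Count: 3.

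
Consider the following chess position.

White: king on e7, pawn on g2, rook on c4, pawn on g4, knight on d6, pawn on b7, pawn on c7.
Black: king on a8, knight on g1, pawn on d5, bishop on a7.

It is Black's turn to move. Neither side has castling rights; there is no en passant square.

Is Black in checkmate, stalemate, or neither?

Black to move; black king on a8.
In check: yes, from the white pawn on b7.
King squares — a7: own bishop; b7: attacked by Nd6; b8: attacked by Pc7.
Legal moves for Black: none.
In check with no legal moves → checkmate.

checkmate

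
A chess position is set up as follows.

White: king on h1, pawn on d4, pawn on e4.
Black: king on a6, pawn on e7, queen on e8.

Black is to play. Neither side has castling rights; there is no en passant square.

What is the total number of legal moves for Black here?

21

Black to move; king on a6.
In check: no.
Legal moves: Qh8+, Qg8, Qf8, Qd8, Qc8, Qb8, Qa8, Qf7, Qd7, Qg6, Qc6, Qh5+, Qb5, Qa4, Kb7, Ka7, Kb6, Kb5, Ka5, e6, e5.
Count: 21.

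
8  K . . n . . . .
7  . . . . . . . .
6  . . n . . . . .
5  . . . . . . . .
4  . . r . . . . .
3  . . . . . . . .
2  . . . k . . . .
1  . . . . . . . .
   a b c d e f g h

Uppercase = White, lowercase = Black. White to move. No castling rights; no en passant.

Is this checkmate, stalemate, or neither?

stalemate

White to move; white king on a8.
In check: no.
King squares — a7: attacked by Nc6; b7: attacked by Nd8; b8: attacked by Nc6.
Legal moves for White: none.
Not in check and no legal moves → stalemate.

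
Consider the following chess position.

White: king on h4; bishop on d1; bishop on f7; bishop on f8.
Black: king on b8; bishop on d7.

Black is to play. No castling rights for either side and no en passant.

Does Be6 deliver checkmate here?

no

After Be6: white king on h4; in check: no.
White is not in check, so this cannot be checkmate.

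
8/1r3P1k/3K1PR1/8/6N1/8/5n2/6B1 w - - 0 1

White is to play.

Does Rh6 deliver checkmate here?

yes

After Rh6: black king on h7; in check: yes, from the white rook on h6.
King squares — g6: attacked by Rh6; h6: attacked by Ng4; g7: attacked by Pf6; g8: attacked by Pf7; h8: attacked by Rh6.
Black has no legal moves → checkmate.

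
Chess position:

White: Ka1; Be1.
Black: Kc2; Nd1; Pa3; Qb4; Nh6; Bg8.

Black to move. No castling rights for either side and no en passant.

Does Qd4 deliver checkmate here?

After Qd4: white king on a1; in check: yes, from the black queen on d4.
White has 1 legal reply: Bc3.
In check but a legal move exists → not checkmate.

no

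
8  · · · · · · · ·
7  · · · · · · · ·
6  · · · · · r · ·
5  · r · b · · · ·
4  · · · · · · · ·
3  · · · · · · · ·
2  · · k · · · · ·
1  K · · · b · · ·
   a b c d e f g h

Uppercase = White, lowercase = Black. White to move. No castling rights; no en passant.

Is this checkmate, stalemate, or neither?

stalemate

White to move; white king on a1.
In check: no.
King squares — b1: attacked by Kc2; a2: attacked by Bd5; b2: attacked by Kc2.
Legal moves for White: none.
Not in check and no legal moves → stalemate.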